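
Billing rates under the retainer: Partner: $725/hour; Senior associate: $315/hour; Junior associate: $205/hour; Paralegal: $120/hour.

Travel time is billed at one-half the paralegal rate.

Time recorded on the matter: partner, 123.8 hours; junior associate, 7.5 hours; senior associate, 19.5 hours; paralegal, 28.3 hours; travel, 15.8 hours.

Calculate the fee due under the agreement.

Partner: 123.8 × $725 = $89,755.00
Senior associate: 19.5 × $315 = $6,142.50
Junior associate: 7.5 × $205 = $1,537.50
Paralegal: 28.3 × $120 = $3,396.00
Subtotal: $89,755.00 + $6,142.50 + $1,537.50 + $3,396.00 = $100,831.00
Travel: 15.8 × ($120 ÷ 2) = 15.8 × $60.00 = $948.00
Total: $100,831.00 + $948.00 = $101,779.00

$101,779.00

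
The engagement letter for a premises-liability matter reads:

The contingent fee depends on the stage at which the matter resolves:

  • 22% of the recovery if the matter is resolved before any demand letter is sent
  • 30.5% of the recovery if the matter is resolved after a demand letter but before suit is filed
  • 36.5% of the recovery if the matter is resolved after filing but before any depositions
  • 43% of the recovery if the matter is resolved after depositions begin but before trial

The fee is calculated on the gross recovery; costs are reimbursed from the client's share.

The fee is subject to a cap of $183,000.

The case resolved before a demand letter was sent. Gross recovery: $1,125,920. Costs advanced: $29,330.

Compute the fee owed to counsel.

$183,000.00

Fee base is the gross recovery, $1,125,920; costs are reimbursed separately.
The matter resolved before a demand letter was sent, so the 22% rate applies.
$1,125,920 × 22% = $247,702.40
$247,702.40 exceeds the $183,000 cap, so the fee is capped at $183,000.00.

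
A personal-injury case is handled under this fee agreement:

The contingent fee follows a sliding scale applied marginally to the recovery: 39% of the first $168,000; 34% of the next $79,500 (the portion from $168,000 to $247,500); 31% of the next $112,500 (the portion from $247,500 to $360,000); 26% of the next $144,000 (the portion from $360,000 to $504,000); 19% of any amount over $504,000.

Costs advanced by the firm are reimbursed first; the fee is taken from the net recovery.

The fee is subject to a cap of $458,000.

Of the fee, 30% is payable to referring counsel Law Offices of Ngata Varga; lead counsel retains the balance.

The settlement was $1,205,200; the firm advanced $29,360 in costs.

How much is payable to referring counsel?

Fee base (net of costs): $1,205,200 − $29,360 = $1,175,840
First $168,000 at 39% = $65,520.00
Next $79,500 at 34% = $27,030.00
Next $112,500 at 31% = $34,875.00
Next $144,000 at 26% = $37,440.00
Remaining $671,840 at 19% = $127,649.60
Fee: $65,520.00 + $27,030.00 + $34,875.00 + $37,440.00 + $127,649.60 = $292,514.60
$292,514.60 is under the $458,000 cap.
Referral share: 30% of $292,514.60 = $87,754.38; lead counsel retains $292,514.60 − $87,754.38 = $204,760.22.

$87,754.38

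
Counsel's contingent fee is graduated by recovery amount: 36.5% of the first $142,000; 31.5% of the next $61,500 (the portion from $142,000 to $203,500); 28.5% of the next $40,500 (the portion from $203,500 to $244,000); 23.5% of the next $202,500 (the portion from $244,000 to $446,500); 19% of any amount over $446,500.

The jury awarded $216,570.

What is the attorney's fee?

First $142,000 at 36.5% = $51,830.00
Next $61,500 at 31.5% = $19,372.50
Remaining $13,070 at 28.5% = $3,724.95
Fee: $51,830.00 + $19,372.50 + $3,724.95 = $74,927.45

$74,927.45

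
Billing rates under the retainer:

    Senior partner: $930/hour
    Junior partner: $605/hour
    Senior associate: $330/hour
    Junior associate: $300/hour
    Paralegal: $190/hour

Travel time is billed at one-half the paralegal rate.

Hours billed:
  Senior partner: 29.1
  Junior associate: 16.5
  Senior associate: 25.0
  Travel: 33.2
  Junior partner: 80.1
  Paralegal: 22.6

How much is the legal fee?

$96,171.50

Senior partner: 29.1 × $930 = $27,063.00
Junior partner: 80.1 × $605 = $48,460.50
Senior associate: 25.0 × $330 = $8,250.00
Junior associate: 16.5 × $300 = $4,950.00
Paralegal: 22.6 × $190 = $4,294.00
Subtotal: $27,063.00 + $48,460.50 + $8,250.00 + $4,950.00 + $4,294.00 = $93,017.50
Travel: 33.2 × ($190 ÷ 2) = 33.2 × $95.00 = $3,154.00
Total: $93,017.50 + $3,154.00 = $96,171.50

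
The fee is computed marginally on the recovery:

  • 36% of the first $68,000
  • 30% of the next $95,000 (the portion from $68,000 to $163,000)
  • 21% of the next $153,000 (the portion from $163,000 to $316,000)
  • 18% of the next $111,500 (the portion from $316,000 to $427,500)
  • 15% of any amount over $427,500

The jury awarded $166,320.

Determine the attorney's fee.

$53,677.20

First $68,000 at 36% = $24,480.00
Next $95,000 at 30% = $28,500.00
Remaining $3,320 at 21% = $697.20
Fee: $24,480.00 + $28,500.00 + $697.20 = $53,677.20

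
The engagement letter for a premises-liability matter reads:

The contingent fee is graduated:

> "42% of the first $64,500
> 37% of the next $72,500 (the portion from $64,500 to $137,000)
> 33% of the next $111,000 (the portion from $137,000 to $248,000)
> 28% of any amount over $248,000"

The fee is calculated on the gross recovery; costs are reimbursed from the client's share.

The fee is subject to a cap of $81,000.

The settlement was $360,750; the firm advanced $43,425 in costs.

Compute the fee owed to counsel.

Fee base is the gross recovery, $360,750; costs are reimbursed separately.
First $64,500 at 42% = $27,090.00
Next $72,500 at 37% = $26,825.00
Next $111,000 at 33% = $36,630.00
Remaining $112,750 at 28% = $31,570.00
Fee: $27,090.00 + $26,825.00 + $36,630.00 + $31,570.00 = $122,115.00
$122,115.00 exceeds the $81,000 cap, so the fee is capped at $81,000.00.

$81,000.00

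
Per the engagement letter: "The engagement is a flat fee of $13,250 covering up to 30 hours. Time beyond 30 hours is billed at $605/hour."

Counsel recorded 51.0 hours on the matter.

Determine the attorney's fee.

$25,955.00

Flat fee: $13,250.00
Excess hours: 51.0 − 30 = 21.0
Overrun: 21.0 × $605 = $12,705.00
Total: $13,250.00 + $12,705.00 = $25,955.00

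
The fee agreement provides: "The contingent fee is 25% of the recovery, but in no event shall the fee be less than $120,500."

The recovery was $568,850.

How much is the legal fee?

25% of $568,850 = $142,212.50
That exceeds the $120,500 minimum.

$142,212.50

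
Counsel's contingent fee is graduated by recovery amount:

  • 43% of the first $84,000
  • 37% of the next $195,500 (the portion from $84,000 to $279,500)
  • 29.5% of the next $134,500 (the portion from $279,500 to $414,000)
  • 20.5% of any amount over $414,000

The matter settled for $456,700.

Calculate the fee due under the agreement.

First $84,000 at 43% = $36,120.00
Next $195,500 at 37% = $72,335.00
Next $134,500 at 29.5% = $39,677.50
Remaining $42,700 at 20.5% = $8,753.50
Fee: $36,120.00 + $72,335.00 + $39,677.50 + $8,753.50 = $156,886.00

$156,886.00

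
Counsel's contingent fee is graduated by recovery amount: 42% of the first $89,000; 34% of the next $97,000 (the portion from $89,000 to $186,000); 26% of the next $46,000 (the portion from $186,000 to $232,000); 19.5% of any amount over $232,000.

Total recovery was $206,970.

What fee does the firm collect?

First $89,000 at 42% = $37,380.00
Next $97,000 at 34% = $32,980.00
Remaining $20,970 at 26% = $5,452.20
Fee: $37,380.00 + $32,980.00 + $5,452.20 = $75,812.20

$75,812.20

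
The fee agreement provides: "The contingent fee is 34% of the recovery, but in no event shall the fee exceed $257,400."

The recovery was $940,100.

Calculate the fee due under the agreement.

$257,400.00

34% of $940,100 = $319,634.00
That exceeds the $257,400 cap, so the fee is capped at $257,400.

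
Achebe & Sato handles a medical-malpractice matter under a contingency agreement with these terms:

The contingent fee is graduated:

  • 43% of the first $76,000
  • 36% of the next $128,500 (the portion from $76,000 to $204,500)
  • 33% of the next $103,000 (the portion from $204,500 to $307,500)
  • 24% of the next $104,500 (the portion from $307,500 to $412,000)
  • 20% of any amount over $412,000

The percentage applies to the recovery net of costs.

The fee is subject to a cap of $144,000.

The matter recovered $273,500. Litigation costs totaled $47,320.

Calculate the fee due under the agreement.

Fee base (net of costs): $273,500 − $47,320 = $226,180
First $76,000 at 43% = $32,680.00
Next $128,500 at 36% = $46,260.00
Remaining $21,680 at 33% = $7,154.40
Fee: $32,680.00 + $46,260.00 + $7,154.40 = $86,094.40
$86,094.40 is under the $144,000 cap.

$86,094.40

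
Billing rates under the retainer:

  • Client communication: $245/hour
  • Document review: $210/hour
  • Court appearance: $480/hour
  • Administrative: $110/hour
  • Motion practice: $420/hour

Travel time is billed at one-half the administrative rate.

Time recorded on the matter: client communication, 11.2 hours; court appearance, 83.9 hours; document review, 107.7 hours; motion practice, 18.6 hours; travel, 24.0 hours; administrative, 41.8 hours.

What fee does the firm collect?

Client communication: 11.2 × $245 = $2,744.00
Document review: 107.7 × $210 = $22,617.00
Court appearance: 83.9 × $480 = $40,272.00
Administrative: 41.8 × $110 = $4,598.00
Motion practice: 18.6 × $420 = $7,812.00
Subtotal: $2,744.00 + $22,617.00 + $40,272.00 + $4,598.00 + $7,812.00 = $78,043.00
Travel: 24.0 × ($110 ÷ 2) = 24.0 × $55.00 = $1,320.00
Total: $78,043.00 + $1,320.00 = $79,363.00

$79,363.00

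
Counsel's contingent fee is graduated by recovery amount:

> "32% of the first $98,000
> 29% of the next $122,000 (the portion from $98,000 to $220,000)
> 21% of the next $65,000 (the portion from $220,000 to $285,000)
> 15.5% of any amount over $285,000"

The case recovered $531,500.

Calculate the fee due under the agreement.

First $98,000 at 32% = $31,360.00
Next $122,000 at 29% = $35,380.00
Next $65,000 at 21% = $13,650.00
Remaining $246,500 at 15.5% = $38,207.50
Fee: $31,360.00 + $35,380.00 + $13,650.00 + $38,207.50 = $118,597.50

$118,597.50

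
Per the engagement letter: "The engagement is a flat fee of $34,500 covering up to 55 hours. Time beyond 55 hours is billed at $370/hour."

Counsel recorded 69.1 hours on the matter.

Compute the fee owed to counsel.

$39,717.00

Flat fee: $34,500.00
Excess hours: 69.1 − 55 = 14.1
Overrun: 14.1 × $370 = $5,217.00
Total: $34,500.00 + $5,217.00 = $39,717.00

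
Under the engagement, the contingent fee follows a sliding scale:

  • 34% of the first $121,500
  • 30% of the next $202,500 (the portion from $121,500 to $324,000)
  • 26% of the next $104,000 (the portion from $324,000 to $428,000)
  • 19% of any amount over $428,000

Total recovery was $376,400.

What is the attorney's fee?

$115,684.00

First $121,500 at 34% = $41,310.00
Next $202,500 at 30% = $60,750.00
Remaining $52,400 at 26% = $13,624.00
Fee: $41,310.00 + $60,750.00 + $13,624.00 = $115,684.00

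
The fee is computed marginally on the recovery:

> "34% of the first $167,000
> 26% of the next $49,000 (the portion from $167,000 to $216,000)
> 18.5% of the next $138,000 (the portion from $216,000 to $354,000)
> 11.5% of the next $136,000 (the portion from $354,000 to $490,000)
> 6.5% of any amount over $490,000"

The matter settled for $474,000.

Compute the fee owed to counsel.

$108,850.00

First $167,000 at 34% = $56,780.00
Next $49,000 at 26% = $12,740.00
Next $138,000 at 18.5% = $25,530.00
Remaining $120,000 at 11.5% = $13,800.00
Fee: $56,780.00 + $12,740.00 + $25,530.00 + $13,800.00 = $108,850.00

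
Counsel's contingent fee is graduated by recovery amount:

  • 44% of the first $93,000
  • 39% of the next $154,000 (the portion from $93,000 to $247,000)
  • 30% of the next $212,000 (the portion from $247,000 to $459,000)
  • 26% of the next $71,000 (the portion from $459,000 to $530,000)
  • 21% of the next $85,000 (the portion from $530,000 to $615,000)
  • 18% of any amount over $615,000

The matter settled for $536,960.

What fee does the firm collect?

$184,501.60

First $93,000 at 44% = $40,920.00
Next $154,000 at 39% = $60,060.00
Next $212,000 at 30% = $63,600.00
Next $71,000 at 26% = $18,460.00
Remaining $6,960 at 21% = $1,461.60
Fee: $40,920.00 + $60,060.00 + $63,600.00 + $18,460.00 + $1,461.60 = $184,501.60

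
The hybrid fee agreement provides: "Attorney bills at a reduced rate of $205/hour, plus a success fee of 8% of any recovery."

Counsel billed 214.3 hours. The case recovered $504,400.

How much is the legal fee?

Hourly: 214.3 × $205 = $43,931.50
Success fee: 8% of $504,400 = $40,352.00
Total: $43,931.50 + $40,352.00 = $84,283.50

$84,283.50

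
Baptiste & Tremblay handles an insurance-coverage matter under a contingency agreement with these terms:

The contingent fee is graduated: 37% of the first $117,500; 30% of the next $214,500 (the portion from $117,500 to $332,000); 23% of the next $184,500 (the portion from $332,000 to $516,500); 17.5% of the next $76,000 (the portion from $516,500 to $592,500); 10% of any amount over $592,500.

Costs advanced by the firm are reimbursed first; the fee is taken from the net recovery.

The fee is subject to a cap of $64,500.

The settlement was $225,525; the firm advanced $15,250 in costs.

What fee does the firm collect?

$64,500.00

Fee base (net of costs): $225,525 − $15,250 = $210,275
First $117,500 at 37% = $43,475.00
Remaining $92,775 at 30% = $27,832.50
Fee: $43,475.00 + $27,832.50 = $71,307.50
$71,307.50 exceeds the $64,500 cap, so the fee is capped at $64,500.00.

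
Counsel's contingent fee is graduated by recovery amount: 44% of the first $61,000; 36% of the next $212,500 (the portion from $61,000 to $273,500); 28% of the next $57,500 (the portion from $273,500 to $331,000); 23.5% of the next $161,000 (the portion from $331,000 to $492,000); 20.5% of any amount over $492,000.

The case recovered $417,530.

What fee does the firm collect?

$139,774.55

First $61,000 at 44% = $26,840.00
Next $212,500 at 36% = $76,500.00
Next $57,500 at 28% = $16,100.00
Remaining $86,530 at 23.5% = $20,334.55
Fee: $26,840.00 + $76,500.00 + $16,100.00 + $20,334.55 = $139,774.55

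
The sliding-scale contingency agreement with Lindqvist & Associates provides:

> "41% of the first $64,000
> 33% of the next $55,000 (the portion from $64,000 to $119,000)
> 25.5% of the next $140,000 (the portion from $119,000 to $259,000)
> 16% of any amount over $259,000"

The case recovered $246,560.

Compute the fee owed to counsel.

$76,917.80

First $64,000 at 41% = $26,240.00
Next $55,000 at 33% = $18,150.00
Remaining $127,560 at 25.5% = $32,527.80
Fee: $26,240.00 + $18,150.00 + $32,527.80 = $76,917.80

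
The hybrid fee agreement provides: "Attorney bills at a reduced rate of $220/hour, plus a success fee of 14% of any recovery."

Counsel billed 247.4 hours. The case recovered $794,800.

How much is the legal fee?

Hourly: 247.4 × $220 = $54,428.00
Success fee: 14% of $794,800 = $111,272.00
Total: $54,428.00 + $111,272.00 = $165,700.00

$165,700.00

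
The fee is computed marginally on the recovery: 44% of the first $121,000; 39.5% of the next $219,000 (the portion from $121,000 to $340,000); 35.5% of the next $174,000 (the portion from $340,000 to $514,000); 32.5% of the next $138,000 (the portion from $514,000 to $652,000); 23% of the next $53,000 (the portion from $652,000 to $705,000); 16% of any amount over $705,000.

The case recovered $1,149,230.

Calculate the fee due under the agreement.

$329,631.80

First $121,000 at 44% = $53,240.00
Next $219,000 at 39.5% = $86,505.00
Next $174,000 at 35.5% = $61,770.00
Next $138,000 at 32.5% = $44,850.00
Next $53,000 at 23% = $12,190.00
Remaining $444,230 at 16% = $71,076.80
Fee: $53,240.00 + $86,505.00 + $61,770.00 + $44,850.00 + $12,190.00 + $71,076.80 = $329,631.80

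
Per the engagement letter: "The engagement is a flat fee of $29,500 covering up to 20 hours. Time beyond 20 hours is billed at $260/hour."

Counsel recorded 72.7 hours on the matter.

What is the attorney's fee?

$43,202.00

Flat fee: $29,500.00
Excess hours: 72.7 − 20 = 52.7
Overrun: 52.7 × $260 = $13,702.00
Total: $29,500.00 + $13,702.00 = $43,202.00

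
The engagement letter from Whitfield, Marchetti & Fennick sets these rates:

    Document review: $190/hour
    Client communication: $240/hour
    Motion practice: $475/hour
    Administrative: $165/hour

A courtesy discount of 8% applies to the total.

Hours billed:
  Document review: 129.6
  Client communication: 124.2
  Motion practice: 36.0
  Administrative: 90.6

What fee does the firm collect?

Document review: 129.6 × $190 = $24,624.00
Client communication: 124.2 × $240 = $29,808.00
Motion practice: 36.0 × $475 = $17,100.00
Administrative: 90.6 × $165 = $14,949.00
Subtotal: $86,481.00
Less 8% discount: −$6,918.48
Total: $86,481.00 − $6,918.48 = $79,562.52

$79,562.52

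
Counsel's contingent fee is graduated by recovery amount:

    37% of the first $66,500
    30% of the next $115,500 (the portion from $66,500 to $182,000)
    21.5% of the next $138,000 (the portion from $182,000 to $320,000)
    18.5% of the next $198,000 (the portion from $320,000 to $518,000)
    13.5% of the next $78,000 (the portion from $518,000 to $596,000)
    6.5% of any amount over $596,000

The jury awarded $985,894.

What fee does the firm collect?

$161,428.11

First $66,500 at 37% = $24,605.00
Next $115,500 at 30% = $34,650.00
Next $138,000 at 21.5% = $29,670.00
Next $198,000 at 18.5% = $36,630.00
Next $78,000 at 13.5% = $10,530.00
Remaining $389,894 at 6.5% = $25,343.11
Fee: $24,605.00 + $34,650.00 + $29,670.00 + $36,630.00 + $10,530.00 + $25,343.11 = $161,428.11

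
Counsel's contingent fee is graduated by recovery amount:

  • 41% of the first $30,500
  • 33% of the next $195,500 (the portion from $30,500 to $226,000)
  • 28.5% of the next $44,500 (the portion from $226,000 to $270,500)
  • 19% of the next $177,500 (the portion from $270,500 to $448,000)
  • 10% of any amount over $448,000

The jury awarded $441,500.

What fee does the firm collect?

First $30,500 at 41% = $12,505.00
Next $195,500 at 33% = $64,515.00
Next $44,500 at 28.5% = $12,682.50
Remaining $171,000 at 19% = $32,490.00
Fee: $12,505.00 + $64,515.00 + $12,682.50 + $32,490.00 = $122,192.50

$122,192.50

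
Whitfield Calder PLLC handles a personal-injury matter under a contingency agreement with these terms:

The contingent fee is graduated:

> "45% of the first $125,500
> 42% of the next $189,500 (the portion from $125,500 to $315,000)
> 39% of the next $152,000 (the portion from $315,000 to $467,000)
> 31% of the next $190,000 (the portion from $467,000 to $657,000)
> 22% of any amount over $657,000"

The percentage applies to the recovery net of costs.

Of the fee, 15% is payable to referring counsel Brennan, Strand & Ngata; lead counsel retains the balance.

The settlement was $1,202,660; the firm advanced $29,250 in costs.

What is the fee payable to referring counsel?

$55,178.28

Fee base (net of costs): $1,202,660 − $29,250 = $1,173,410
First $125,500 at 45% = $56,475.00
Next $189,500 at 42% = $79,590.00
Next $152,000 at 39% = $59,280.00
Next $190,000 at 31% = $58,900.00
Remaining $516,410 at 22% = $113,610.20
Fee: $56,475.00 + $79,590.00 + $59,280.00 + $58,900.00 + $113,610.20 = $367,855.20
Referral share: 15% of $367,855.20 = $55,178.28; lead counsel retains $367,855.20 − $55,178.28 = $312,676.92.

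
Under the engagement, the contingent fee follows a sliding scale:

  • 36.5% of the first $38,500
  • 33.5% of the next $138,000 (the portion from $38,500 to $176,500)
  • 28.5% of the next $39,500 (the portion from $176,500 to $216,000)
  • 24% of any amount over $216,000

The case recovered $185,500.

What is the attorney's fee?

First $38,500 at 36.5% = $14,052.50
Next $138,000 at 33.5% = $46,230.00
Remaining $9,000 at 28.5% = $2,565.00
Fee: $14,052.50 + $46,230.00 + $2,565.00 = $62,847.50

$62,847.50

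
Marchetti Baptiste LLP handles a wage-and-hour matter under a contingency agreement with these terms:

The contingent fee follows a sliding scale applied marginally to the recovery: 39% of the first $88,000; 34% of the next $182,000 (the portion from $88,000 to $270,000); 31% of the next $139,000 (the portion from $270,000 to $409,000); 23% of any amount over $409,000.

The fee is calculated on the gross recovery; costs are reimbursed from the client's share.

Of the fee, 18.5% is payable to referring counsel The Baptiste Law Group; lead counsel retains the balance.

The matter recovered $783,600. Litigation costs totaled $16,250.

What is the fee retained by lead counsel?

Fee base is the gross recovery, $783,600; costs are reimbursed separately.
First $88,000 at 39% = $34,320.00
Next $182,000 at 34% = $61,880.00
Next $139,000 at 31% = $43,090.00
Remaining $374,600 at 23% = $86,158.00
Fee: $34,320.00 + $61,880.00 + $43,090.00 + $86,158.00 = $225,448.00
Referral share: 18.5% of $225,448.00 = $41,707.88; lead counsel retains $225,448.00 − $41,707.88 = $183,740.12.

$183,740.12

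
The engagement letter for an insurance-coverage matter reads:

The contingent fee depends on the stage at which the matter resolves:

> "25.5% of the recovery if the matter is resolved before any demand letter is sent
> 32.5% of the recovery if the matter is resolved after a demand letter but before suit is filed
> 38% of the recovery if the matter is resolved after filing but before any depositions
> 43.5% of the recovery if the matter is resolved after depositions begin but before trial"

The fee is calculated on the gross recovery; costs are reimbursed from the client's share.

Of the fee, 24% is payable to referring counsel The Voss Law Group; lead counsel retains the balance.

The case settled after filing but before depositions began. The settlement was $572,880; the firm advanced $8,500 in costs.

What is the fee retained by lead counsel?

Fee base is the gross recovery, $572,880; costs are reimbursed separately.
The matter settled after filing but before depositions began, so the 38% rate applies.
$572,880 × 38% = $217,694.40
Referral share: 24% of $217,694.40 = $52,246.66; lead counsel retains $217,694.40 − $52,246.66 = $165,447.74.

$165,447.74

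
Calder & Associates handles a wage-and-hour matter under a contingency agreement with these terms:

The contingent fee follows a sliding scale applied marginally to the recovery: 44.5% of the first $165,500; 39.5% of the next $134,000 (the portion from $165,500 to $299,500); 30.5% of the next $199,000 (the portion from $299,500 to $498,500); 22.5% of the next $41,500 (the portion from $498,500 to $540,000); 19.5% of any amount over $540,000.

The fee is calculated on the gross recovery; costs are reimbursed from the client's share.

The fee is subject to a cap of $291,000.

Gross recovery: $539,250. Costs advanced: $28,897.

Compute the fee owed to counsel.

Fee base is the gross recovery, $539,250; costs are reimbursed separately.
First $165,500 at 44.5% = $73,647.50
Next $134,000 at 39.5% = $52,930.00
Next $199,000 at 30.5% = $60,695.00
Remaining $40,750 at 22.5% = $9,168.75
Fee: $73,647.50 + $52,930.00 + $60,695.00 + $9,168.75 = $196,441.25
$196,441.25 is under the $291,000 cap.

$196,441.25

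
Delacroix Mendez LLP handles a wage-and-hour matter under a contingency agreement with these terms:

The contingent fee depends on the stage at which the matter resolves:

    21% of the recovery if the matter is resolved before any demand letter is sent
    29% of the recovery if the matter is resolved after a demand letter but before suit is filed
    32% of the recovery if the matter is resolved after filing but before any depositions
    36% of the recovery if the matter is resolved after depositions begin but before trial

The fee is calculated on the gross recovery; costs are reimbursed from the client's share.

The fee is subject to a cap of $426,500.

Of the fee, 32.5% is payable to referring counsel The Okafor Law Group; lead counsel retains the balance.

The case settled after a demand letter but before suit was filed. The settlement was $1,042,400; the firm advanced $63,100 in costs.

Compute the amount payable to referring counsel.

Fee base is the gross recovery, $1,042,400; costs are reimbursed separately.
The matter settled after a demand letter but before suit was filed, so the 29% rate applies.
$1,042,400 × 29% = $302,296.00
$302,296.00 is under the $426,500 cap.
Referral share: 32.5% of $302,296.00 = $98,246.20; lead counsel retains $302,296.00 − $98,246.20 = $204,049.80.

$98,246.20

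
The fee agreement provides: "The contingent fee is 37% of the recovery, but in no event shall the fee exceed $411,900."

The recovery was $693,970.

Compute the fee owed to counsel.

$256,768.90

37% of $693,970 = $256,768.90
That is under the $411,900 cap.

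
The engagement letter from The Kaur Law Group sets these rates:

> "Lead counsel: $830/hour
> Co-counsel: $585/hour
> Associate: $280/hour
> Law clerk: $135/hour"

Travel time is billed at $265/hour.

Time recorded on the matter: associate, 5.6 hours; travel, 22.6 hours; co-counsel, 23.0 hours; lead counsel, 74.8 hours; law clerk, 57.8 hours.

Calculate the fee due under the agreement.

Lead counsel: 74.8 × $830 = $62,084.00
Co-counsel: 23.0 × $585 = $13,455.00
Associate: 5.6 × $280 = $1,568.00
Law clerk: 57.8 × $135 = $7,803.00
Subtotal: $62,084.00 + $13,455.00 + $1,568.00 + $7,803.00 = $84,910.00
Travel: 22.6 × $265 = $5,989.00
Total: $84,910.00 + $5,989.00 = $90,899.00

$90,899.00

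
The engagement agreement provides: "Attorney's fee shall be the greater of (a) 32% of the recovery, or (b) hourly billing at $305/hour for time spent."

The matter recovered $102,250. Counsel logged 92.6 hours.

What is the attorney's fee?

(a) 32% of $102,250 = $32,720.00
(b) 92.6 × $305 = $28,243.00
The greater is (a): $32,720.00.

$32,720.00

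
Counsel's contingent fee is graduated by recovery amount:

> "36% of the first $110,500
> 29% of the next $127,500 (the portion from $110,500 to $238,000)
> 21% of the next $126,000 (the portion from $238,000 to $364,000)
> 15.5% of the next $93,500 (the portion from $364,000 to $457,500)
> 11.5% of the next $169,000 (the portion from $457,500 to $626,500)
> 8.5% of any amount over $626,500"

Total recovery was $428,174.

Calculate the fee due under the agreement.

First $110,500 at 36% = $39,780.00
Next $127,500 at 29% = $36,975.00
Next $126,000 at 21% = $26,460.00
Remaining $64,174 at 15.5% = $9,946.97
Fee: $39,780.00 + $36,975.00 + $26,460.00 + $9,946.97 = $113,161.97

$113,161.97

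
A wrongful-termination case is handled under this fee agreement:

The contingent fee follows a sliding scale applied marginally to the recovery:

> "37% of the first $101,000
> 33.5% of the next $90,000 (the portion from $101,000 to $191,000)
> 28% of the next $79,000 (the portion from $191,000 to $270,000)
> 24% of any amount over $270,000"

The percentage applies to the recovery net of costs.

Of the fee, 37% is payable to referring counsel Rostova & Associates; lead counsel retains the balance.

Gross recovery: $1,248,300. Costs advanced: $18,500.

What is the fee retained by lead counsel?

Fee base (net of costs): $1,248,300 − $18,500 = $1,229,800
First $101,000 at 37% = $37,370.00
Next $90,000 at 33.5% = $30,150.00
Next $79,000 at 28% = $22,120.00
Remaining $959,800 at 24% = $230,352.00
Fee: $37,370.00 + $30,150.00 + $22,120.00 + $230,352.00 = $319,992.00
Referral share: 37% of $319,992.00 = $118,397.04; lead counsel retains $319,992.00 − $118,397.04 = $201,594.96.

$201,594.96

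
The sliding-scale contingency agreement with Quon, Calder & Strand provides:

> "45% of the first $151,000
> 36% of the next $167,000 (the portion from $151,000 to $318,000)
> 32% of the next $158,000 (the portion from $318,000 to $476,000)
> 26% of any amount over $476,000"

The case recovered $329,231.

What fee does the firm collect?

First $151,000 at 45% = $67,950.00
Next $167,000 at 36% = $60,120.00
Remaining $11,231 at 32% = $3,593.92
Fee: $67,950.00 + $60,120.00 + $3,593.92 = $131,663.92

$131,663.92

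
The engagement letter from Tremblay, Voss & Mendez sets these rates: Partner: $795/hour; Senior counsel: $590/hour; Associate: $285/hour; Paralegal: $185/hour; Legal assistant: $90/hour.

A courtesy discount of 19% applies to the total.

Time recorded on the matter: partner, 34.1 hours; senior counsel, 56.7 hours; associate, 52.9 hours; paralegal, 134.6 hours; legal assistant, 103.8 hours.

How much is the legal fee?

$89,004.42

Partner: 34.1 × $795 = $27,109.50
Senior counsel: 56.7 × $590 = $33,453.00
Associate: 52.9 × $285 = $15,076.50
Paralegal: 134.6 × $185 = $24,901.00
Legal assistant: 103.8 × $90 = $9,342.00
Subtotal: $109,882.00
Less 19% discount: −$20,877.58
Total: $109,882.00 − $20,877.58 = $89,004.42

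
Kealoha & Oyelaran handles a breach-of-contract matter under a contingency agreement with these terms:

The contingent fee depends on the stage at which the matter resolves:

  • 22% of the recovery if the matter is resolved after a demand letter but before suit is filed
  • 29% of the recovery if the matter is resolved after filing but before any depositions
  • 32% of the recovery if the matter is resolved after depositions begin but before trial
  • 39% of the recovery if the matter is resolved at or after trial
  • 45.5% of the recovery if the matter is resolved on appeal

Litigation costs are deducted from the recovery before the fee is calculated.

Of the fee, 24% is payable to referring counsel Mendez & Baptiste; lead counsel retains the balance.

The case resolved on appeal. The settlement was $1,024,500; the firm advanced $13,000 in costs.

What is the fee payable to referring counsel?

Fee base (net of costs): $1,024,500 − $13,000 = $1,011,500
The matter resolved on appeal, so the 45.5% rate applies.
$1,011,500 × 45.5% = $460,232.50
Referral share: 24% of $460,232.50 = $110,455.80; lead counsel retains $460,232.50 − $110,455.80 = $349,776.70.

$110,455.80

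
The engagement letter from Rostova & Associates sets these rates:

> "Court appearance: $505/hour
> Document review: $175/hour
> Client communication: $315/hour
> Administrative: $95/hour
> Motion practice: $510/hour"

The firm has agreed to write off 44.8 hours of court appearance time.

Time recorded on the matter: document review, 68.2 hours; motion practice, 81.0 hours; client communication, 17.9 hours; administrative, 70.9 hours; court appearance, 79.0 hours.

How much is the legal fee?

$82,890.00

Court appearance: 79.0 × $505 = $39,895.00
Document review: 68.2 × $175 = $11,935.00
Client communication: 17.9 × $315 = $5,638.50
Administrative: 70.9 × $95 = $6,735.50
Motion practice: 81.0 × $510 = $41,310.00
Subtotal: $105,514.00
Write-off: 44.8 × $505 = $22,624.00
Total: $105,514.00 − $22,624.00 = $82,890.00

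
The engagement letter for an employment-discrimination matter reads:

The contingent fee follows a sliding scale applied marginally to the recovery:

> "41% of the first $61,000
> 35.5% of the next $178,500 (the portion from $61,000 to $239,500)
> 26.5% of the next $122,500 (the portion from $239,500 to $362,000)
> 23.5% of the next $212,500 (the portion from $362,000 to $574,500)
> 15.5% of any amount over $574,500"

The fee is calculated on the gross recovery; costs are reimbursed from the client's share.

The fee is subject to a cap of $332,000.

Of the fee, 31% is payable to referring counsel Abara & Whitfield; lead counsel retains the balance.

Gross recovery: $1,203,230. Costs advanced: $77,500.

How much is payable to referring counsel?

$83,151.50

Fee base is the gross recovery, $1,203,230; costs are reimbursed separately.
First $61,000 at 41% = $25,010.00
Next $178,500 at 35.5% = $63,367.50
Next $122,500 at 26.5% = $32,462.50
Next $212,500 at 23.5% = $49,937.50
Remaining $628,730 at 15.5% = $97,453.15
Fee: $25,010.00 + $63,367.50 + $32,462.50 + $49,937.50 + $97,453.15 = $268,230.65
$268,230.65 is under the $332,000 cap.
Referral share: 31% of $268,230.65 = $83,151.50; lead counsel retains $268,230.65 − $83,151.50 = $185,079.15.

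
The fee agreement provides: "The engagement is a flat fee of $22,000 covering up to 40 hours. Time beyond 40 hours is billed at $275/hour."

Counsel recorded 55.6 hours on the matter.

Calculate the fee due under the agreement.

$26,290.00

Flat fee: $22,000.00
Excess hours: 55.6 − 40 = 15.6
Overrun: 15.6 × $275 = $4,290.00
Total: $22,000.00 + $4,290.00 = $26,290.00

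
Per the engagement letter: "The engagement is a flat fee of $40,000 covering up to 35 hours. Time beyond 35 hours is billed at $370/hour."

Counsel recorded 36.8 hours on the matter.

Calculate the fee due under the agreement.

$40,666.00

Flat fee: $40,000.00
Excess hours: 36.8 − 35 = 1.8
Overrun: 1.8 × $370 = $666.00
Total: $40,000.00 + $666.00 = $40,666.00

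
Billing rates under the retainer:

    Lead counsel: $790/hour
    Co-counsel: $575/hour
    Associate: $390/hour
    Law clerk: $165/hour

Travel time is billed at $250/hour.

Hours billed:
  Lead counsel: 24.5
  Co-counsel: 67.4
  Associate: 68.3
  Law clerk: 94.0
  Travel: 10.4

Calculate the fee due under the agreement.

$102,857.00

Lead counsel: 24.5 × $790 = $19,355.00
Co-counsel: 67.4 × $575 = $38,755.00
Associate: 68.3 × $390 = $26,637.00
Law clerk: 94.0 × $165 = $15,510.00
Subtotal: $19,355.00 + $38,755.00 + $26,637.00 + $15,510.00 = $100,257.00
Travel: 10.4 × $250 = $2,600.00
Total: $100,257.00 + $2,600.00 = $102,857.00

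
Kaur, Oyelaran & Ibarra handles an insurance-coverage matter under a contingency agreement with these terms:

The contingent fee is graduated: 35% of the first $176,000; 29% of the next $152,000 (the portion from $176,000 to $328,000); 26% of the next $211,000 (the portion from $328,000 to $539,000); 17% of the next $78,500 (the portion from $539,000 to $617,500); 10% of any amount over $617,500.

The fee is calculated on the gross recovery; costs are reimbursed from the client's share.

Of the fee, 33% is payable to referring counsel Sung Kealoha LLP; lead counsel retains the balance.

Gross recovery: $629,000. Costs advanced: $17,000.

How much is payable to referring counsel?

$57,761.55

Fee base is the gross recovery, $629,000; costs are reimbursed separately.
First $176,000 at 35% = $61,600.00
Next $152,000 at 29% = $44,080.00
Next $211,000 at 26% = $54,860.00
Next $78,500 at 17% = $13,345.00
Remaining $11,500 at 10% = $1,150.00
Fee: $61,600.00 + $44,080.00 + $54,860.00 + $13,345.00 + $1,150.00 = $175,035.00
Referral share: 33% of $175,035.00 = $57,761.55; lead counsel retains $175,035.00 − $57,761.55 = $117,273.45.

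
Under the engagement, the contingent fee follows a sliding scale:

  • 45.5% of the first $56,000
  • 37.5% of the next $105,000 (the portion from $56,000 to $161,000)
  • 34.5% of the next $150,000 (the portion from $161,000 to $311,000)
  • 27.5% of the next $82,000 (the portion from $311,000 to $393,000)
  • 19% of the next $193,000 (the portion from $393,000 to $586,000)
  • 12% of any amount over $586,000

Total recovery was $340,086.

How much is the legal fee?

$124,603.65

First $56,000 at 45.5% = $25,480.00
Next $105,000 at 37.5% = $39,375.00
Next $150,000 at 34.5% = $51,750.00
Remaining $29,086 at 27.5% = $7,998.65
Fee: $25,480.00 + $39,375.00 + $51,750.00 + $7,998.65 = $124,603.65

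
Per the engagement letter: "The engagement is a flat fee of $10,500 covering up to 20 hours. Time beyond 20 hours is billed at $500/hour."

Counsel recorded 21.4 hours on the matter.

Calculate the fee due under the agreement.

Flat fee: $10,500.00
Excess hours: 21.4 − 20 = 1.4
Overrun: 1.4 × $500 = $700.00
Total: $10,500.00 + $700.00 = $11,200.00

$11,200.00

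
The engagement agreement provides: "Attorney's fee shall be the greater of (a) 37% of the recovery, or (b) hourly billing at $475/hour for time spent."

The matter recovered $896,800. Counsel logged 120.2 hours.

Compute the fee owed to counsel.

(a) 37% of $896,800 = $331,816.00
(b) 120.2 × $475 = $57,095.00
The greater is (a): $331,816.00.

$331,816.00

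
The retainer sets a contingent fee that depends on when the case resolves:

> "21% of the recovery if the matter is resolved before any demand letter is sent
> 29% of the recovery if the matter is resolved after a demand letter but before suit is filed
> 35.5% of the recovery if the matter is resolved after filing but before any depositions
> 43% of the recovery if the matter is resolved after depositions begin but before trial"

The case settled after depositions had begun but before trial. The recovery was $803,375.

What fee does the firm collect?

$345,451.25

The matter settled after depositions had begun but before trial, so the 43% rate applies.
$803,375 × 43% = $345,451.25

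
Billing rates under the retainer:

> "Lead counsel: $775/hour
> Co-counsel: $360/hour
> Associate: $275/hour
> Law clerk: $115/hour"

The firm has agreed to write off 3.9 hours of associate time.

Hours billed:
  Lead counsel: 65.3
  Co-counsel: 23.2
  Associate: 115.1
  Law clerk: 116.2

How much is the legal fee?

Lead counsel: 65.3 × $775 = $50,607.50
Co-counsel: 23.2 × $360 = $8,352.00
Associate: 115.1 × $275 = $31,652.50
Law clerk: 116.2 × $115 = $13,363.00
Subtotal: $103,975.00
Write-off: 3.9 × $275 = $1,072.50
Total: $103,975.00 − $1,072.50 = $102,902.50

$102,902.50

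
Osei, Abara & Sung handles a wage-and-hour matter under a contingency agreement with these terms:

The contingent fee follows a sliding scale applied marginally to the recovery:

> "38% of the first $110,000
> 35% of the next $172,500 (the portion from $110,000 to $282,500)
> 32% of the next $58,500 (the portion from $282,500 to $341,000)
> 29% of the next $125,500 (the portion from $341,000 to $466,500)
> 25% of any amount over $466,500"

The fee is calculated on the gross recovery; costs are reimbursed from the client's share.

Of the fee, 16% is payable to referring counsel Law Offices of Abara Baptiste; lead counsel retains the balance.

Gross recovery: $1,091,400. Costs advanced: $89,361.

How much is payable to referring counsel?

Fee base is the gross recovery, $1,091,400; costs are reimbursed separately.
First $110,000 at 38% = $41,800.00
Next $172,500 at 35% = $60,375.00
Next $58,500 at 32% = $18,720.00
Next $125,500 at 29% = $36,395.00
Remaining $624,900 at 25% = $156,225.00
Fee: $41,800.00 + $60,375.00 + $18,720.00 + $36,395.00 + $156,225.00 = $313,515.00
Referral share: 16% of $313,515.00 = $50,162.40; lead counsel retains $313,515.00 − $50,162.40 = $263,352.60.

$50,162.40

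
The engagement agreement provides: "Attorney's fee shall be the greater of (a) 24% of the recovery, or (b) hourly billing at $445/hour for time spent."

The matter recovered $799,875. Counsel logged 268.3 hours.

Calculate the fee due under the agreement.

(a) 24% of $799,875 = $191,970.00
(b) 268.3 × $445 = $119,393.50
The greater is (a): $191,970.00.

$191,970.00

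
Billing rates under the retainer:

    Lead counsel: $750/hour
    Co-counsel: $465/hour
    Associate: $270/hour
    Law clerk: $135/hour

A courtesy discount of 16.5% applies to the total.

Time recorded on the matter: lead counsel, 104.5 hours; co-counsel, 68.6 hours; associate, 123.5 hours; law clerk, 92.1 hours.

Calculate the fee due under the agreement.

$130,303.84

Lead counsel: 104.5 × $750 = $78,375.00
Co-counsel: 68.6 × $465 = $31,899.00
Associate: 123.5 × $270 = $33,345.00
Law clerk: 92.1 × $135 = $12,433.50
Subtotal: $156,052.50
Less 16.5% discount: −$25,748.66
Total: $156,052.50 − $25,748.66 = $130,303.84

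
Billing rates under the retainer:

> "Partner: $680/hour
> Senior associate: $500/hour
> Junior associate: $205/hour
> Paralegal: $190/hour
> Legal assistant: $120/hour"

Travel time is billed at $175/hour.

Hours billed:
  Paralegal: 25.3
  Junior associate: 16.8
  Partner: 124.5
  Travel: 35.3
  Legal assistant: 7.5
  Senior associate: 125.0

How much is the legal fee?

Partner: 124.5 × $680 = $84,660.00
Senior associate: 125.0 × $500 = $62,500.00
Junior associate: 16.8 × $205 = $3,444.00
Paralegal: 25.3 × $190 = $4,807.00
Legal assistant: 7.5 × $120 = $900.00
Subtotal: $84,660.00 + $62,500.00 + $3,444.00 + $4,807.00 + $900.00 = $156,311.00
Travel: 35.3 × $175 = $6,177.50
Total: $156,311.00 + $6,177.50 = $162,488.50

$162,488.50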